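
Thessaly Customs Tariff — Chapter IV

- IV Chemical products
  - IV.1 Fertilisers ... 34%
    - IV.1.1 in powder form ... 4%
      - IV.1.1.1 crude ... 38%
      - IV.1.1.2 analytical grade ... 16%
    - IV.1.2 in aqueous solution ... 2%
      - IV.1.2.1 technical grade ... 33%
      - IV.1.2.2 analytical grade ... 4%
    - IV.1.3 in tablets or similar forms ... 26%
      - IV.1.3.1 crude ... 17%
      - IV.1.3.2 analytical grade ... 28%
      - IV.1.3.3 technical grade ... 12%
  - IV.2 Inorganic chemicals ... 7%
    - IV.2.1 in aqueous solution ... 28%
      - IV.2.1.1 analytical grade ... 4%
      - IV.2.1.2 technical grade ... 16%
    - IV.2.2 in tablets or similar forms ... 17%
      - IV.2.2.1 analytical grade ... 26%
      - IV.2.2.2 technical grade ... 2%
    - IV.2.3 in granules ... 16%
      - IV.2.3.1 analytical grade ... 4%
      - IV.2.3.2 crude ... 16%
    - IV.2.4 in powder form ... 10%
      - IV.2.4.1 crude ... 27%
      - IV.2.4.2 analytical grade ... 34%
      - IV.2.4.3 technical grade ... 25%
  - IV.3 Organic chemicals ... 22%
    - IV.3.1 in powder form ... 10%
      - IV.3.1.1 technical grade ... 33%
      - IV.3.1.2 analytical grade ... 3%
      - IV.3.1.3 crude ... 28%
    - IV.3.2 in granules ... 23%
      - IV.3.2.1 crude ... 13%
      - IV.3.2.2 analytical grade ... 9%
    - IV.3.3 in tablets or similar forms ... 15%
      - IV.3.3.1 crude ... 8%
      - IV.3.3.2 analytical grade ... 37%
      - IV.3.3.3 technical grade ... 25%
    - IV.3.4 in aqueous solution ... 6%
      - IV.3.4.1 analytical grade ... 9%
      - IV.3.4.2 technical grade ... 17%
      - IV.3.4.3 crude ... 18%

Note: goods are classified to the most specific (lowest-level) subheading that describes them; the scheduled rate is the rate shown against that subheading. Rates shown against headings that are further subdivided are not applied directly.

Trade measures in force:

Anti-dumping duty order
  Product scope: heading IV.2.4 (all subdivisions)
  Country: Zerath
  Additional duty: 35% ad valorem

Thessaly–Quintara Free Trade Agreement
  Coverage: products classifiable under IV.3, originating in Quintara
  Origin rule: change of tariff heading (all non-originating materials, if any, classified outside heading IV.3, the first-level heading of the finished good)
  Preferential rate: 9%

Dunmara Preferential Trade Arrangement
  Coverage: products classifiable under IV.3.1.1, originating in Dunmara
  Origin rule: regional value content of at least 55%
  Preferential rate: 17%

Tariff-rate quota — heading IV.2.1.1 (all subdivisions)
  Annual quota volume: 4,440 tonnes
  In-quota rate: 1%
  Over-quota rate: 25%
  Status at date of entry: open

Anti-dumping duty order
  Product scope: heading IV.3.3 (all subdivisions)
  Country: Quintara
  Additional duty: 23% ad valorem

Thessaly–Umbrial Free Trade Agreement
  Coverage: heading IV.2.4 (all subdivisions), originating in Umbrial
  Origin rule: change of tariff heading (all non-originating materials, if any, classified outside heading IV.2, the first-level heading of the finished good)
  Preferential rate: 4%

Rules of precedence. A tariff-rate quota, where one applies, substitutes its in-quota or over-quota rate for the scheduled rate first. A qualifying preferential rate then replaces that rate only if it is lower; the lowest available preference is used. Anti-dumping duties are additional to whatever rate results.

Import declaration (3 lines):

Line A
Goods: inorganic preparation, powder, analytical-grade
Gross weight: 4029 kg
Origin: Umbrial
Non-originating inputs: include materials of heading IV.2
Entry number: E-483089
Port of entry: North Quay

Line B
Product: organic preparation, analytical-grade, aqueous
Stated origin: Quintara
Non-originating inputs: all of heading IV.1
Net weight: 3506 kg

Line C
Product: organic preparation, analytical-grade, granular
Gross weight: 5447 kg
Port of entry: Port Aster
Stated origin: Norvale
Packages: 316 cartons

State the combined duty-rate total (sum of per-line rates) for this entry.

Line A: inorganic → IV.2; powder → IV.2.4; analytical-grade → IV.2.4.2. Scheduled 34%. Umbrial agreement on IV.2.4: CTH not met. → 34%.
Line B: organic → IV.3; aqueous → IV.3.4; analytical-grade → IV.3.4.1. Scheduled 9%. Quintara agreement on IV.3: CTH met → 9% available; preference 9% not lower than 9% → no reduction. → 9%.
Line C: organic → IV.3; granular → IV.3.2; analytical-grade → IV.3.2.2. Scheduled 9%. No special measure applies. → 9%.
Sum: 34% + 9% + 9% = 52%.

52%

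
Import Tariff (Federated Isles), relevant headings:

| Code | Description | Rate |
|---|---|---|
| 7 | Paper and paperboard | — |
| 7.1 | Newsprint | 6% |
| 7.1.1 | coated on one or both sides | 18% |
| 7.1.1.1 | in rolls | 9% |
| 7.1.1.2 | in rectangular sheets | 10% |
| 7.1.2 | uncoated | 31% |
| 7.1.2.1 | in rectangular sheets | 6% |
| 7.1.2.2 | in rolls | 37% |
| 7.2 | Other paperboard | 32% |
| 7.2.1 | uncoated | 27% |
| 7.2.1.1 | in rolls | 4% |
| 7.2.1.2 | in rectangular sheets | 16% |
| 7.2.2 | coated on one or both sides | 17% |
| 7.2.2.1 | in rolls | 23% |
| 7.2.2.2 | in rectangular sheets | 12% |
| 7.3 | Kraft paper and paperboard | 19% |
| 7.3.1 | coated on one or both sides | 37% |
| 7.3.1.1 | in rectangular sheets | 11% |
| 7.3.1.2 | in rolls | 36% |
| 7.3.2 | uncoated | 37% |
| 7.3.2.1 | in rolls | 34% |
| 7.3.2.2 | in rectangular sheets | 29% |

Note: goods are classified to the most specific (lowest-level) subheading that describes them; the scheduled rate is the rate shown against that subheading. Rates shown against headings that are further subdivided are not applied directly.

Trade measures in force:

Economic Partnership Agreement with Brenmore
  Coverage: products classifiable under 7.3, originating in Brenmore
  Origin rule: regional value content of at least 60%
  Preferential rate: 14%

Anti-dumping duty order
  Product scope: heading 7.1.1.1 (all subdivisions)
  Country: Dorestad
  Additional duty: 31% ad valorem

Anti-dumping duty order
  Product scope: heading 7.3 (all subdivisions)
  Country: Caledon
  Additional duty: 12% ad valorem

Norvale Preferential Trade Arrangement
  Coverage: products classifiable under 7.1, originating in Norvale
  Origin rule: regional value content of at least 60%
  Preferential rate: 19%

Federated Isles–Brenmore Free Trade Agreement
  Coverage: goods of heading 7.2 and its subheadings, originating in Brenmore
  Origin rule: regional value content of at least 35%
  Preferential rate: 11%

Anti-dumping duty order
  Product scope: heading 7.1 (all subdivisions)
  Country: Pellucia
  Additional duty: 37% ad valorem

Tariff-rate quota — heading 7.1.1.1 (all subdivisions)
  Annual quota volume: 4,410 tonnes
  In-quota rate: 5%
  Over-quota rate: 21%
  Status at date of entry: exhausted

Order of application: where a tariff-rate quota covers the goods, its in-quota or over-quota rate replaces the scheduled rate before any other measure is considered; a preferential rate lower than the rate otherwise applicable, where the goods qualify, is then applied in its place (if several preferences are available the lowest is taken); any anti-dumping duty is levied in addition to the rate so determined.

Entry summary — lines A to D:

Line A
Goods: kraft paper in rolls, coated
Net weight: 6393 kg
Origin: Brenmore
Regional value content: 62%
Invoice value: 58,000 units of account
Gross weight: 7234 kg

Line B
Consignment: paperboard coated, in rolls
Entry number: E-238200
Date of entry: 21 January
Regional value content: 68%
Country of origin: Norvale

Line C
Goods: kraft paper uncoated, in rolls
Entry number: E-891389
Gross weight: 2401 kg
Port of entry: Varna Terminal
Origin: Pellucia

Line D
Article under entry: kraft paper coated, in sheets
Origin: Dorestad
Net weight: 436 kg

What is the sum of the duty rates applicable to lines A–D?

Line A: kraft paper → 7.3; coated → 7.3.1; in rolls → 7.3.1.2. Scheduled 36%. Brenmore agreement on 7.3: RVC ≥ 60% → 14% available; Brenmore agreement on 7.2: 7.3.1.2 not covered; preferential 14%. → 14%.
Line B: paperboard → 7.2; coated → 7.2.2; in rolls → 7.2.2.1. Scheduled 23%. Norvale agreement on 7.1: 7.2.2.1 not covered. → 23%.
Line C: kraft paper → 7.3; uncoated → 7.3.2; in rolls → 7.3.2.1. Scheduled 34%. No special measure applies. → 34%.
Line D: kraft paper → 7.3; coated → 7.3.1; in sheets → 7.3.1.1. Scheduled 11%. No special measure applies. → 11%.
Sum: 14% + 23% + 34% + 11% = 82%.

82%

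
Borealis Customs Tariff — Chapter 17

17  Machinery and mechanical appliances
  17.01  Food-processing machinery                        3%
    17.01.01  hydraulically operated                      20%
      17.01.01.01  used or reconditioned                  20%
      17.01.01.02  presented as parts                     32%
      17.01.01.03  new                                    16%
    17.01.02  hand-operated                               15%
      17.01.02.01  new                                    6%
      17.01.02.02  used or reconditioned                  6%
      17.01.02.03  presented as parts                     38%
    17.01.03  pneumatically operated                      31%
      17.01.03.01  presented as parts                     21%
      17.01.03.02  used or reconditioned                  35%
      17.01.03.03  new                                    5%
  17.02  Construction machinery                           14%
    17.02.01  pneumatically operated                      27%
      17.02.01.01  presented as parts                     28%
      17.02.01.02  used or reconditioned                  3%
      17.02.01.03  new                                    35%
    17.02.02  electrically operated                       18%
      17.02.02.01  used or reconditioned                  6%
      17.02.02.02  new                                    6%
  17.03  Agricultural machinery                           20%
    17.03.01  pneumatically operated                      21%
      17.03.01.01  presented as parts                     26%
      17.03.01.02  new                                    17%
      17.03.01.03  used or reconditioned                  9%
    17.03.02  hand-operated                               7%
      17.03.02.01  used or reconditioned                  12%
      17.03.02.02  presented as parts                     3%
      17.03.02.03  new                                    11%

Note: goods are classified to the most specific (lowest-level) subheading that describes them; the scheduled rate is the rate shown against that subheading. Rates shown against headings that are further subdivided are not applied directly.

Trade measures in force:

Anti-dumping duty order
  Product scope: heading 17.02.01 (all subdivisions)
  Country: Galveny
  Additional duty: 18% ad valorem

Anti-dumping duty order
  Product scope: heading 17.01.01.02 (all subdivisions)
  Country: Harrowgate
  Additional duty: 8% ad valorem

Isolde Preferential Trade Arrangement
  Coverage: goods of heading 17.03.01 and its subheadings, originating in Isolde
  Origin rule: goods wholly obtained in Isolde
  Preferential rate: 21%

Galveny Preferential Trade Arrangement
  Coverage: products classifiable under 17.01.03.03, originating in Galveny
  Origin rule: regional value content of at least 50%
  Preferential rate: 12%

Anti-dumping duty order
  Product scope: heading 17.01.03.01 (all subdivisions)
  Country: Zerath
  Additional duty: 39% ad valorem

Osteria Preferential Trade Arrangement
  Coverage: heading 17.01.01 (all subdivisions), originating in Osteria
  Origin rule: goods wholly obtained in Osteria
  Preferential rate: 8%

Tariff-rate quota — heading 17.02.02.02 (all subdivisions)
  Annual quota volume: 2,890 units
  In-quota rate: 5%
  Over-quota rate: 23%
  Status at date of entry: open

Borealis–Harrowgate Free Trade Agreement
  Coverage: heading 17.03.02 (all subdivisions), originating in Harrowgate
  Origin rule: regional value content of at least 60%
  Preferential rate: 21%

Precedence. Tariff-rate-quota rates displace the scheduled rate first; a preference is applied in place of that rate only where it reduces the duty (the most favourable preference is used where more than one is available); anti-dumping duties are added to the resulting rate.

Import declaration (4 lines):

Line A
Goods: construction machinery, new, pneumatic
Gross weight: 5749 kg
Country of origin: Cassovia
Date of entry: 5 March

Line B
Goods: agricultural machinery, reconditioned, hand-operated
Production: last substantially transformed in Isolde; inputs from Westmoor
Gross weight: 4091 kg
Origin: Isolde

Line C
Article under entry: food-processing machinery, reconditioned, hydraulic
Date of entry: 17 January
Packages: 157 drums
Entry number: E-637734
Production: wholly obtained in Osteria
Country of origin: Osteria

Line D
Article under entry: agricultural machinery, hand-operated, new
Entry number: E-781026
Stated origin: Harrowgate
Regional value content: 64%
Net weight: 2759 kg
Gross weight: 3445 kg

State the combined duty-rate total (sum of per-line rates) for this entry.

66%

Line A: construction → 17.02; pneumatic → 17.02.01; new → 17.02.01.03. Scheduled 35%. No special measure applies. → 35%.
Line B: agricultural → 17.03; hand-operated → 17.03.02; reconditioned → 17.03.02.01. Scheduled 12%. Isolde agreement on 17.03.01: 17.03.02.01 not covered. → 12%.
Line C: food-processing → 17.01; hydraulic → 17.01.01; reconditioned → 17.01.01.01. Scheduled 20%. Osteria agreement on 17.01.01: wholly obtained → 8% available; preferential 8%. → 8%.
Line D: agricultural → 17.03; hand-operated → 17.03.02; new → 17.03.02.03. Scheduled 11%. Harrowgate agreement on 17.03.02: RVC ≥ 60% → 21% available; preference 21% not lower than 11% → no reduction. → 11%.
Sum: 35% + 12% + 8% + 11% = 66%.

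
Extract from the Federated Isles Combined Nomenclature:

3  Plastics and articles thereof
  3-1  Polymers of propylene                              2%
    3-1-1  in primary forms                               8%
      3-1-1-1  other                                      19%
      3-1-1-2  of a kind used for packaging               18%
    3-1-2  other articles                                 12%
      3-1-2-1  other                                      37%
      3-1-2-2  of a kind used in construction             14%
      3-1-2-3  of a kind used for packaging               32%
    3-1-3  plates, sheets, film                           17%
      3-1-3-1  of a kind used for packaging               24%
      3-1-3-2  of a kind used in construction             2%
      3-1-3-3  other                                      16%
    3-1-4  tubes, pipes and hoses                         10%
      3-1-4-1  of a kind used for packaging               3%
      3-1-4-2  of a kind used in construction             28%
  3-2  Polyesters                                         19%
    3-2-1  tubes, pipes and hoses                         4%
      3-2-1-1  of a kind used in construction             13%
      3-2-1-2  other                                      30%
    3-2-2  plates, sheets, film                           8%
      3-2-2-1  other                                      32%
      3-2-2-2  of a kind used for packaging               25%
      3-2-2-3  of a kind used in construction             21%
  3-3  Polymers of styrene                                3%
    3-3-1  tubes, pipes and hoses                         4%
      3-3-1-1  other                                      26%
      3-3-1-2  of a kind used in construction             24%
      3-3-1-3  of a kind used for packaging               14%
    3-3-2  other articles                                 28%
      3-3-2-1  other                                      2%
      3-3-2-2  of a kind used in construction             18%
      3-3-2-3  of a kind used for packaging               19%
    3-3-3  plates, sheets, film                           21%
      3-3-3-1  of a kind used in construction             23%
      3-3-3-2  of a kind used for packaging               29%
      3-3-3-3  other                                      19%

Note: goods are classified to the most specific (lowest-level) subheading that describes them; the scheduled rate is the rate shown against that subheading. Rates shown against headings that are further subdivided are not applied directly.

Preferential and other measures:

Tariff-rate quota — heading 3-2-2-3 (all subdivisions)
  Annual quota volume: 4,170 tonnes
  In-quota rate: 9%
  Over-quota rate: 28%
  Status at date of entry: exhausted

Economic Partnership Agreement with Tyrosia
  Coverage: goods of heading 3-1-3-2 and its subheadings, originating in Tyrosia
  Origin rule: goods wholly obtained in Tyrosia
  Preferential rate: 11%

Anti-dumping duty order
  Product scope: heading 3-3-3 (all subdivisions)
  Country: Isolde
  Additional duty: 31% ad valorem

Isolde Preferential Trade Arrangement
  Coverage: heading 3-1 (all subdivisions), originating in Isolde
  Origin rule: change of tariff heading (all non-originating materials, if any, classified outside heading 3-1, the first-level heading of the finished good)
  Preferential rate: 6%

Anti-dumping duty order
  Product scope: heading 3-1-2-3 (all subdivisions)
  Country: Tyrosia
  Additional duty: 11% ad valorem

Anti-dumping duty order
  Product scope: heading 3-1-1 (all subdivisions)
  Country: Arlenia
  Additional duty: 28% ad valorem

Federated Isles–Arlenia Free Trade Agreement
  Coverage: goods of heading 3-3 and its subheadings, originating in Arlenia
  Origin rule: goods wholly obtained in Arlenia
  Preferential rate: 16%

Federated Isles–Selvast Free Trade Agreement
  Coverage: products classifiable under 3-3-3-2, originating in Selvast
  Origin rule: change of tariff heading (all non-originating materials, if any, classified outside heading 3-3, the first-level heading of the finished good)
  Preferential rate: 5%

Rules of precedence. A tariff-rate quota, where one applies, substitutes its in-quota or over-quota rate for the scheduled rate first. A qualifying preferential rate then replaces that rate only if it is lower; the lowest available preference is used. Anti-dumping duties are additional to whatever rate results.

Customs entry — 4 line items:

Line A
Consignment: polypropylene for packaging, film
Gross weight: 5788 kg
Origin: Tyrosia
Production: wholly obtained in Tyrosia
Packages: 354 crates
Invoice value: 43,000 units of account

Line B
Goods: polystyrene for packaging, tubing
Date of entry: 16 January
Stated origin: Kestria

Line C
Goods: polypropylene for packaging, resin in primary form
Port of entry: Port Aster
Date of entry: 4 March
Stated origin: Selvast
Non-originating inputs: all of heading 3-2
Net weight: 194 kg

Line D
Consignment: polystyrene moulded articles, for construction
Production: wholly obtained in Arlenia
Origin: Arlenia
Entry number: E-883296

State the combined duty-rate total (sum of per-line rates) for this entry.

Line A: polypropylene → 3-1; film → 3-1-3; for packaging → 3-1-3-1. Scheduled 24%. Tyrosia agreement on 3-1-3-2: 3-1-3-1 not covered. → 24%.
Line B: polystyrene → 3-3; tubing → 3-3-1; for packaging → 3-3-1-3. Scheduled 14%. No special measure applies. → 14%.
Line C: polypropylene → 3-1; resin in primary form → 3-1-1; for packaging → 3-1-1-2. Scheduled 18%. Selvast agreement on 3-3-3-2: 3-1-1-2 not covered. → 18%.
Line D: polystyrene → 3-3; moulded articles → 3-3-2; for construction → 3-3-2-2. Scheduled 18%. Arlenia agreement on 3-3: wholly obtained → 16% available; preferential 16%. → 16%.
Sum: 24% + 14% + 18% + 16% = 72%.

72%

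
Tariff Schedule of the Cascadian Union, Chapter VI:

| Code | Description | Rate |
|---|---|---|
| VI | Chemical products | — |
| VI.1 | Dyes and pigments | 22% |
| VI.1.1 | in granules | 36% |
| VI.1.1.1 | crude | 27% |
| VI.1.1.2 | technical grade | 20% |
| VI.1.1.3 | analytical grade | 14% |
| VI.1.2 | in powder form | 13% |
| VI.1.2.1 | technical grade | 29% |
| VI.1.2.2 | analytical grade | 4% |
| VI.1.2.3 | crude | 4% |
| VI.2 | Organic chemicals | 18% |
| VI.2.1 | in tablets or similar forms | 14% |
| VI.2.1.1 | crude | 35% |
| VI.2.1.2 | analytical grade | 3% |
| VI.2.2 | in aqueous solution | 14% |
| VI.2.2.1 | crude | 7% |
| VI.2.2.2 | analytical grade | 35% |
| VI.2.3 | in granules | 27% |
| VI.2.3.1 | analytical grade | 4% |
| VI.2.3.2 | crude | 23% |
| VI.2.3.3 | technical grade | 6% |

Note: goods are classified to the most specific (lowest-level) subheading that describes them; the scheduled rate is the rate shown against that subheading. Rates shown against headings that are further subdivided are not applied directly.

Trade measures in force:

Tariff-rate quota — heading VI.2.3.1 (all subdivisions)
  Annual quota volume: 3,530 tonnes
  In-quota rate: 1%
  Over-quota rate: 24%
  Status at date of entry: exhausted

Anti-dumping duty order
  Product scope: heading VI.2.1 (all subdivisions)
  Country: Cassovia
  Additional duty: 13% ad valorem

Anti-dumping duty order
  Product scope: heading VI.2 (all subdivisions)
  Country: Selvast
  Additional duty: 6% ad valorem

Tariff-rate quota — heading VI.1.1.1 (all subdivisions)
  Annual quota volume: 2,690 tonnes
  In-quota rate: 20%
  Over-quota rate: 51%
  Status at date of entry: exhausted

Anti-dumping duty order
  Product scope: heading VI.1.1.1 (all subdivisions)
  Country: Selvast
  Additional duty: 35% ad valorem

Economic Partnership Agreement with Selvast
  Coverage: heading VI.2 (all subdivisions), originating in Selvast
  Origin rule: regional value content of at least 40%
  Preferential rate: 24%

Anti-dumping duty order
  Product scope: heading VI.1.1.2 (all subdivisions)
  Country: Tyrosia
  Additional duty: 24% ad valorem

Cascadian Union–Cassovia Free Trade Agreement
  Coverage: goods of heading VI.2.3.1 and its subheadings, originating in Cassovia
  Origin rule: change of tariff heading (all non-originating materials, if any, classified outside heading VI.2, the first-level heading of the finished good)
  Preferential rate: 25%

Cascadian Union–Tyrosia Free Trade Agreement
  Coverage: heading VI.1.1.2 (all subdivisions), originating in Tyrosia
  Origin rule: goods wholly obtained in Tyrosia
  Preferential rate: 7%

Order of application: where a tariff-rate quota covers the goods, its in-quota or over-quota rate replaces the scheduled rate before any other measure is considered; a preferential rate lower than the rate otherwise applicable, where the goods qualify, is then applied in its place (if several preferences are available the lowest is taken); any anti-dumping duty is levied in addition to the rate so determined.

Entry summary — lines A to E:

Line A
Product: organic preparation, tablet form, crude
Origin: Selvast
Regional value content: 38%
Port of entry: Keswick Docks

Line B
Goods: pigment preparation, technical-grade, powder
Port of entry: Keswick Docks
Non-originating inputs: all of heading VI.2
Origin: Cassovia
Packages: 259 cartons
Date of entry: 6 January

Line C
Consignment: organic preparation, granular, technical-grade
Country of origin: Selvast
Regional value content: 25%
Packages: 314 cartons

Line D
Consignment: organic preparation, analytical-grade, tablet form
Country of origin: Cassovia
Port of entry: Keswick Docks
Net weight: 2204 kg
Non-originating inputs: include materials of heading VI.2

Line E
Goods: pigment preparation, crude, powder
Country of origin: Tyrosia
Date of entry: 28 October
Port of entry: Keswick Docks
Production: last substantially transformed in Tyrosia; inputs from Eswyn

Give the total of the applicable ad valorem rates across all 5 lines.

102%

Line A: organic → VI.2; tablet form → VI.2.1; crude → VI.2.1.1. Scheduled 35%. Selvast agreement on VI.2: RVC < 40%; anti-dumping (Selvast, VI.2): +6%; total 35% + 6% = 41%. → 41%.
Line B: pigment → VI.1; powder → VI.1.2; technical-grade → VI.1.2.1. Scheduled 29%. Cassovia agreement on VI.2.3.1: VI.1.2.1 not covered. → 29%.
Line C: organic → VI.2; granular → VI.2.3; technical-grade → VI.2.3.3. Scheduled 6%. Selvast agreement on VI.2: RVC < 40%; anti-dumping (Selvast, VI.2): +6%; total 6% + 6% = 12%. → 12%.
Line D: organic → VI.2; tablet form → VI.2.1; analytical-grade → VI.2.1.2. Scheduled 3%. Cassovia agreement on VI.2.3.1: VI.2.1.2 not covered; anti-dumping (Cassovia, VI.2.1): +13%; total 3% + 13% = 16%. → 16%.
Line E: pigment → VI.1; powder → VI.1.2; crude → VI.1.2.3. Scheduled 4%. Tyrosia agreement on VI.1.1.2: VI.1.2.3 not covered. → 4%.
Sum: 41% + 29% + 12% + 16% + 4% = 102%.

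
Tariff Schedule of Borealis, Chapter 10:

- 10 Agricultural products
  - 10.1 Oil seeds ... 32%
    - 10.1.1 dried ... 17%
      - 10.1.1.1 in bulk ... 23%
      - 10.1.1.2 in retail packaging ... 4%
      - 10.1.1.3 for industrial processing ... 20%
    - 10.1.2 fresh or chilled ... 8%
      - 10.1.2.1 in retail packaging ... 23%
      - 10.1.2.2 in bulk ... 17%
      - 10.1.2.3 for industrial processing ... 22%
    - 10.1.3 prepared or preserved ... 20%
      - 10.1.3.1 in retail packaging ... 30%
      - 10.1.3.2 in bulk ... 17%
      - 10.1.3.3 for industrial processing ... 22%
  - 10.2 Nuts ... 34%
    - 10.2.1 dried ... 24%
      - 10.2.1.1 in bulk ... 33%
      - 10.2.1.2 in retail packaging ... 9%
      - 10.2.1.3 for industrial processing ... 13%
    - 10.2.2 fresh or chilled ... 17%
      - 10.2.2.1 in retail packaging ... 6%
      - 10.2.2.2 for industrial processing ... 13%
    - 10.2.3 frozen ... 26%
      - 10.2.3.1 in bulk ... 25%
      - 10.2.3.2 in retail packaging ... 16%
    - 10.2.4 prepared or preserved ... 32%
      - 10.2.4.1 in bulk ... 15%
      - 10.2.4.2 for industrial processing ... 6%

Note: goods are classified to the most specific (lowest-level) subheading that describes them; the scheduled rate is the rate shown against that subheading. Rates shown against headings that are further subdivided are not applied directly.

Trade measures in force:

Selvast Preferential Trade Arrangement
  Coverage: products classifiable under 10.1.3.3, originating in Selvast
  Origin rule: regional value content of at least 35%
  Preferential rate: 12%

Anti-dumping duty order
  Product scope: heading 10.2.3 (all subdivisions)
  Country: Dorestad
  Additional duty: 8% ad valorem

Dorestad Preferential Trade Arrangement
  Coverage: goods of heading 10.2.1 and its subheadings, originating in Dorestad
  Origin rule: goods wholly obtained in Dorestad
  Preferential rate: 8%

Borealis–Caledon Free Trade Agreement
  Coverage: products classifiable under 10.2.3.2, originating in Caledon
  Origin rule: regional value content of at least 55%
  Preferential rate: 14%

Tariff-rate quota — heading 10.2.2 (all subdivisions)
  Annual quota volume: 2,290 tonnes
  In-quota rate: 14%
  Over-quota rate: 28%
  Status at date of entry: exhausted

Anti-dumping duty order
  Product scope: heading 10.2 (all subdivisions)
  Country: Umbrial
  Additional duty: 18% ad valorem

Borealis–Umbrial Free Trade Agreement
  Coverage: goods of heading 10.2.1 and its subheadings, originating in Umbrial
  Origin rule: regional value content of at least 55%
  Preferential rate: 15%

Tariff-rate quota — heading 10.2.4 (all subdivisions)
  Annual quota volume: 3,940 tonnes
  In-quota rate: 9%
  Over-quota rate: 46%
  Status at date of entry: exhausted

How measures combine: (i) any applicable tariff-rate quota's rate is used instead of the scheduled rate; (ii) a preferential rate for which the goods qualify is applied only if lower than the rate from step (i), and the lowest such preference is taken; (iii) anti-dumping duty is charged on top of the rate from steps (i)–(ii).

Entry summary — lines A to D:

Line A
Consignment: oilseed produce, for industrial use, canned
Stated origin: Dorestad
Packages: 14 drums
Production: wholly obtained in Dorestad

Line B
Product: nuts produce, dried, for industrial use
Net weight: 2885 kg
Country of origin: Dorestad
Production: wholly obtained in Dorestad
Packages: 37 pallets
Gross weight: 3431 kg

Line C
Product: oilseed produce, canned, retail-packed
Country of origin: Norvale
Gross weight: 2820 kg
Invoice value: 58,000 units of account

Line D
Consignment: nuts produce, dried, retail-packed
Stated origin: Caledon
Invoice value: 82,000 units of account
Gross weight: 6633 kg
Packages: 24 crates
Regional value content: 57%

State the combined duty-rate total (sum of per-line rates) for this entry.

Line A: oilseed → 10.1; canned → 10.1.3; for industrial use → 10.1.3.3. Scheduled 22%. Dorestad agreement on 10.2.1: 10.1.3.3 not covered. → 22%.
Line B: nuts → 10.2; dried → 10.2.1; for industrial use → 10.2.1.3. Scheduled 13%. Dorestad agreement on 10.2.1: wholly obtained → 8% available; preferential 8%. → 8%.
Line C: oilseed → 10.1; canned → 10.1.3; retail-packed → 10.1.3.1. Scheduled 30%. No special measure applies. → 30%.
Line D: nuts → 10.2; dried → 10.2.1; retail-packed → 10.2.1.2. Scheduled 9%. Caledon agreement on 10.2.3.2: 10.2.1.2 not covered. → 9%.
Sum: 22% + 8% + 30% + 9% = 69%.

69%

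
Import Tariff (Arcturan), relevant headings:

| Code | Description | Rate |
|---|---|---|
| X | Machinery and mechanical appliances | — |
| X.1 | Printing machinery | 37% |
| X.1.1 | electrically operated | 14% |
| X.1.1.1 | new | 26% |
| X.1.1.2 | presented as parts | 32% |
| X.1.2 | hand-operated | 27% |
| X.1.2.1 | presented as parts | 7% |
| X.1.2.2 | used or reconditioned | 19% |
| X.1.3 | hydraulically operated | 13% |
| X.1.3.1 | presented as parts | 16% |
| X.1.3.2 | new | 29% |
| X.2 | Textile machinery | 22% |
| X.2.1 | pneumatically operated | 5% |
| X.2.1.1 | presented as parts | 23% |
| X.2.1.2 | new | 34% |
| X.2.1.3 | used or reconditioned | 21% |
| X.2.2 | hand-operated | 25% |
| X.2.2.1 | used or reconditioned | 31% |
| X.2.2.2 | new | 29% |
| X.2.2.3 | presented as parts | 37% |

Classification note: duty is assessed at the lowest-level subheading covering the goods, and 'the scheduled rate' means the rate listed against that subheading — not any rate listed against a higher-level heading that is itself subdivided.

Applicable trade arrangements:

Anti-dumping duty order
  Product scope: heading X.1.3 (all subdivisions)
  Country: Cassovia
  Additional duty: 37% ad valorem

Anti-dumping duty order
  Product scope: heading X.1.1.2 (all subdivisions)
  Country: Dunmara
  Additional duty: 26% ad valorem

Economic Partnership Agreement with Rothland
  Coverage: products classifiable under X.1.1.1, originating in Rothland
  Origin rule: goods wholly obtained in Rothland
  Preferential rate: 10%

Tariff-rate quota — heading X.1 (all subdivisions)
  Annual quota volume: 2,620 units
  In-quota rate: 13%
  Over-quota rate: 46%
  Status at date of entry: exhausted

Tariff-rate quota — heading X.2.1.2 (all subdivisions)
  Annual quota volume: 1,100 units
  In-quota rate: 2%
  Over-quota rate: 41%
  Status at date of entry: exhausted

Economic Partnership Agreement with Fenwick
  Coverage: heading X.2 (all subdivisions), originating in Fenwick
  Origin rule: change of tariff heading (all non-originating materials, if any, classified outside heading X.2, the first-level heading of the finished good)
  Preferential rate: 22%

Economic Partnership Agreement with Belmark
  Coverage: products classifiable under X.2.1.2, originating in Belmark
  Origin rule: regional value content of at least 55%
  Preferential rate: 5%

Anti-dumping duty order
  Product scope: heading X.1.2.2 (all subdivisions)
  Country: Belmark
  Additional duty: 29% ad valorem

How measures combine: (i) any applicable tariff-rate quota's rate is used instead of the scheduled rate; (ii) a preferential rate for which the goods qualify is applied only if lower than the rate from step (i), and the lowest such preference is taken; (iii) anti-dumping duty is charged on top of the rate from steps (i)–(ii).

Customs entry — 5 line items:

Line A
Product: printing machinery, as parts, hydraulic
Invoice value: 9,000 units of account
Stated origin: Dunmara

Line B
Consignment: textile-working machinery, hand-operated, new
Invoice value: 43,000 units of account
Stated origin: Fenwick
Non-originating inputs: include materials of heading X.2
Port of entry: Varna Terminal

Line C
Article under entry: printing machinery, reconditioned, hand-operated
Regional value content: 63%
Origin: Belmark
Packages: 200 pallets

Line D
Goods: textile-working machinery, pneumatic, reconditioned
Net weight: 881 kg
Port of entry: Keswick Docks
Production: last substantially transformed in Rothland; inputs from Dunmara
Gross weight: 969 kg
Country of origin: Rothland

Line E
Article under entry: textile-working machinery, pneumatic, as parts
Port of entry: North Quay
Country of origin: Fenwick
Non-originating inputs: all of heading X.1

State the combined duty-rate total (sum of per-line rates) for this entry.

193%

Line A: printing → X.1; hydraulic → X.1.3; as parts → X.1.3.1. Scheduled 16%. quota on X.1 exhausted → over-quota 46%. → 46%.
Line B: textile-working → X.2; hand-operated → X.2.2; new → X.2.2.2. Scheduled 29%. Fenwick agreement on X.2: CTH not met. → 29%.
Line C: printing → X.1; hand-operated → X.1.2; reconditioned → X.1.2.2. Scheduled 19%. quota on X.1 exhausted → over-quota 46%; Belmark agreement on X.2.1.2: X.1.2.2 not covered; anti-dumping (Belmark, X.1.2.2): +29%; total 46% + 29% = 75%. → 75%.
Line D: textile-working → X.2; pneumatic → X.2.1; reconditioned → X.2.1.3. Scheduled 21%. Rothland agreement on X.1.1.1: X.2.1.3 not covered. → 21%.
Line E: textile-working → X.2; pneumatic → X.2.1; as parts → X.2.1.1. Scheduled 23%. Fenwick agreement on X.2: CTH met → 22% available; preferential 22%. → 22%.
Sum: 46% + 29% + 75% + 21% + 22% = 193%.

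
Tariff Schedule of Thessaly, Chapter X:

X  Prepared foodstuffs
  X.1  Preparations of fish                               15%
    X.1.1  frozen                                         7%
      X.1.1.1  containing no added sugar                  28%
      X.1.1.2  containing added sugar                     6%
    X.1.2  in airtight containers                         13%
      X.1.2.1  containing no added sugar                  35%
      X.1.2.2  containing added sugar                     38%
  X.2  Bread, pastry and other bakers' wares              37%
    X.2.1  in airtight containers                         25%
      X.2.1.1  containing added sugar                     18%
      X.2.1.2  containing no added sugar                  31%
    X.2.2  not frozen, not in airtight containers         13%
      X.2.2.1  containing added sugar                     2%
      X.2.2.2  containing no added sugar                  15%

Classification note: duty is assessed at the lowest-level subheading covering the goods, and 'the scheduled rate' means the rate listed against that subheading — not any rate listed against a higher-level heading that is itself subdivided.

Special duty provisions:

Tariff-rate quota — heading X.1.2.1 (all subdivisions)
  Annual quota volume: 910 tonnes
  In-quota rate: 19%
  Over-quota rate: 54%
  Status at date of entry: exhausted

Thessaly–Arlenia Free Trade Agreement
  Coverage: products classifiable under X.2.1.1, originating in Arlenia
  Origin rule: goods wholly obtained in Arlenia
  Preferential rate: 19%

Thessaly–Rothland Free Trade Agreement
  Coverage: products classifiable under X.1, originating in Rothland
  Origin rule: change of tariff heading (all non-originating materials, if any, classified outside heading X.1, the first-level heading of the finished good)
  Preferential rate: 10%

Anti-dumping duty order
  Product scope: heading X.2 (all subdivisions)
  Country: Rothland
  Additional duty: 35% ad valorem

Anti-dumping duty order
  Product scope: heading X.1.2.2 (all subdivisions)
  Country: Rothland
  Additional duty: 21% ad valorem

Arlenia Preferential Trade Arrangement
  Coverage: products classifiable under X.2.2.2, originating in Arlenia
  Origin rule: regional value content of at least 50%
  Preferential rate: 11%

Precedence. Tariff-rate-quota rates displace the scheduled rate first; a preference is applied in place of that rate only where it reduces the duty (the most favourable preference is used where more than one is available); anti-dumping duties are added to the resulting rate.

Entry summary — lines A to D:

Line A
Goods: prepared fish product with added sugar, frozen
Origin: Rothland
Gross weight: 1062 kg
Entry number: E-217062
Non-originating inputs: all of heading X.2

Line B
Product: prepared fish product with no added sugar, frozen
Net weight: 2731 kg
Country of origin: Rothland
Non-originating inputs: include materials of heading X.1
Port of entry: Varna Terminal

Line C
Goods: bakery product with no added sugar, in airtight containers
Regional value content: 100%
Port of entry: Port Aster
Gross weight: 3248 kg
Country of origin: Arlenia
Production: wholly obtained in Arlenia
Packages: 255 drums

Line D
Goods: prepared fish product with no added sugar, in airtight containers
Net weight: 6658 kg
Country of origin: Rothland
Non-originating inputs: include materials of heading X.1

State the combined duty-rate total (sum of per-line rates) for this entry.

119%

Line A: prepared fish product → X.1; frozen → X.1.1; with added sugar → X.1.1.2. Scheduled 6%. Rothland agreement on X.1: CTH met → 10% available; preference 10% not lower than 6% → no reduction. → 6%.
Line B: prepared fish product → X.1; frozen → X.1.1; with no added sugar → X.1.1.1. Scheduled 28%. Rothland agreement on X.1: CTH not met. → 28%.
Line C: bakery product → X.2; in airtight containers → X.2.1; with no added sugar → X.2.1.2. Scheduled 31%. Arlenia agreement on X.2.1.1: X.2.1.2 not covered; Arlenia agreement on X.2.2.2: X.2.1.2 not covered. → 31%.
Line D: prepared fish product → X.1; in airtight containers → X.1.2; with no added sugar → X.1.2.1. Scheduled 35%. quota on X.1.2.1 exhausted → over-quota 54%; Rothland agreement on X.1: CTH not met. → 54%.
Sum: 6% + 28% + 31% + 54% = 119%.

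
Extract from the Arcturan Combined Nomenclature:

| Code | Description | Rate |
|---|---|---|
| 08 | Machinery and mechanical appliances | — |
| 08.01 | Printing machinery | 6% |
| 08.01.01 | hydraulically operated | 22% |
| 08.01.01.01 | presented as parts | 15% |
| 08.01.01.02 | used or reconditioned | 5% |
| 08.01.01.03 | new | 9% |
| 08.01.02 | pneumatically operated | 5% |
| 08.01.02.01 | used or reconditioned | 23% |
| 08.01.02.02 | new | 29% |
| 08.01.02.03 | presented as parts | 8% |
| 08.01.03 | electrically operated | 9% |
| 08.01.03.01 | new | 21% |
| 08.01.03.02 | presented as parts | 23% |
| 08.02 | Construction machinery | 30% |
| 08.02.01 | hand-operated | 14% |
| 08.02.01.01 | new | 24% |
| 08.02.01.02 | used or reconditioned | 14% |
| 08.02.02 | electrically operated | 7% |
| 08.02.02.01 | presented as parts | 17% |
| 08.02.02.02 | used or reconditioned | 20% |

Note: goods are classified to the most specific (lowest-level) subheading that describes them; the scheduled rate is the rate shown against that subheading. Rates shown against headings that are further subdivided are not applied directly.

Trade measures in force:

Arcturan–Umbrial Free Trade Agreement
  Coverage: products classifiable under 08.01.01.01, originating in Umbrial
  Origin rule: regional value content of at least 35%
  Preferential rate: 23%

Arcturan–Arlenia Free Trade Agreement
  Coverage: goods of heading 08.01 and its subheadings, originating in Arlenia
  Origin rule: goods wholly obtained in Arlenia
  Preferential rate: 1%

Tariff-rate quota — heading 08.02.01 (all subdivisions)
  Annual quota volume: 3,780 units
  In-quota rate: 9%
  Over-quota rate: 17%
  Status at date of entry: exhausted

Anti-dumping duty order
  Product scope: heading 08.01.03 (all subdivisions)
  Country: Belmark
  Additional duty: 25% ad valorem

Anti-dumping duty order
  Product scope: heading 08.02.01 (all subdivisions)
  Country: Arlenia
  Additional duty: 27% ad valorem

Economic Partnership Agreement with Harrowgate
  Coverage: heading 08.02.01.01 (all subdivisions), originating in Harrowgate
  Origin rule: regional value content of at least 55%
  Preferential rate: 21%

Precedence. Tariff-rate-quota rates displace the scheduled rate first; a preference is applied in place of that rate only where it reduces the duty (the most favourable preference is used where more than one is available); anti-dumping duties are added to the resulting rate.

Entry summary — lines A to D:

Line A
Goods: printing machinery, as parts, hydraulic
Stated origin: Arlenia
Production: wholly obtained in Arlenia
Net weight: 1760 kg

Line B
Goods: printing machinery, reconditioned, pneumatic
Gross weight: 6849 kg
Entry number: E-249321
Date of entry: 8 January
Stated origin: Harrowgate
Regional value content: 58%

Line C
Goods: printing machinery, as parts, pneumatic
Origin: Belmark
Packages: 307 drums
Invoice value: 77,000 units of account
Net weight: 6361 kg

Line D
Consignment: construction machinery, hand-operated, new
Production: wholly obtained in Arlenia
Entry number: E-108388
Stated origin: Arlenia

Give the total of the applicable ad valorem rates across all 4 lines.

76%

Line A: printing → 08.01; hydraulic → 08.01.01; as parts → 08.01.01.01. Scheduled 15%. Arlenia agreement on 08.01: wholly obtained → 1% available; preferential 1%. → 1%.
Line B: printing → 08.01; pneumatic → 08.01.02; reconditioned → 08.01.02.01. Scheduled 23%. Harrowgate agreement on 08.02.01.01: 08.01.02.01 not covered. → 23%.
Line C: printing → 08.01; pneumatic → 08.01.02; as parts → 08.01.02.03. Scheduled 8%. No special measure applies. → 8%.
Line D: construction → 08.02; hand-operated → 08.02.01; new → 08.02.01.01. Scheduled 24%. quota on 08.02.01 exhausted → over-quota 17%; Arlenia agreement on 08.01: 08.02.01.01 not covered; anti-dumping (Arlenia, 08.02.01): +27%; total 17% + 27% = 44%. → 44%.
Sum: 1% + 23% + 8% + 44% = 76%.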